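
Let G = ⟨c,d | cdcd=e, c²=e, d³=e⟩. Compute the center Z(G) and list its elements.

An element z ∈ Z(G) iff z commutes with every generator.
For example e is central: e·c = c = c·e; e·d = d = d·e.
Whereas c ∉ Z(G) since c·d = cd ≠ cd² = d·c.
Checking each of the 6 elements this way gives Z(G) = {e}, of order 1.

Answer: {e}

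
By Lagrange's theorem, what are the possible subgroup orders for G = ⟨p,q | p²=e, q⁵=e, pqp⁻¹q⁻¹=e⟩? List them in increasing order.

|G| = 10 = 2 · 5. By Lagrange's theorem the order of any subgroup divides 10; the divisors of 10 are 1, 2, 5, 10.

Answer: 1, 2, 5, 10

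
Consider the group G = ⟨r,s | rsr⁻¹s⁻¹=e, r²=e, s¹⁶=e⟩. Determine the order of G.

Enumerate words in the generators, reducing via the relations: the distinct elements are
  {e, r, s, rs, s², s³, s⁴, s⁵, s⁶, s⁷, s⁸, s⁹, rs², rs³, rs⁴, rs⁵, rs⁶, rs⁷, rs⁸, rs⁹, s¹², s¹³, s¹¹, s¹⁰, s¹⁴, s¹⁵, rs¹², rs¹³, rs¹¹, rs¹⁰, rs¹⁴, rs¹⁵}.
No further products give new elements, so |G| = 32.

Answer: 32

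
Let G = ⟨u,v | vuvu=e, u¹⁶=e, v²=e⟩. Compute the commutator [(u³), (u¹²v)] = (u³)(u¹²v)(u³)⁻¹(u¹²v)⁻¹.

[(u³), (u¹²v)] = (u³)·(u¹²v)·(u³)⁻¹·(u¹²v)⁻¹.
  (u³) · (u¹²v) = u¹⁵v
  (u¹⁵v) · (u¹³) = u²v
  (u²v) · (u¹²v) = u⁶

Answer: u⁶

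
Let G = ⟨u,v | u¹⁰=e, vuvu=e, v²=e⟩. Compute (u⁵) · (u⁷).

Compute (u⁵) · (u⁷) by multiplying left to right and reducing via the relations at each step:
  (u⁵) · u⁷ = u²

Answer: u²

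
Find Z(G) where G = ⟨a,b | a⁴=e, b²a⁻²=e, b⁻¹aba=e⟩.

An element z ∈ Z(G) iff z commutes with every generator.
For example a² is central: (a²)·a = a³ = a·(a²); (a²)·b = b⁻¹ = b·(a²).
Whereas a ∉ Z(G) since a·b = ab ≠ ab⁻¹ = b·a.
Checking each of the 8 elements this way gives Z(G) = {e, a²}, of order 2.

Answer: {e, a²}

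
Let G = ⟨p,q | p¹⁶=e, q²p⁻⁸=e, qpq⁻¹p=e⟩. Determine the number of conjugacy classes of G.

The conjugacy classes (representative and size) are:
  [e] (size 1), [p] (size 2), [p¹⁴] (size 2), [p¹³] (size 2), [p¹²] (size 2), [p⁵] (size 2), [p¹⁰] (size 2), [p⁷] (size 2), [p⁸] (size 1), [q⁻¹] (size 8), [p⁷q⁻¹] (size 8).
Class equation: 1 + 2 + 2 + 2 + 2 + 2 + 2 + 2 + 1 + 8 + 8 = 32 = |G|. So G has 11 conjugacy classes.

Answer: 11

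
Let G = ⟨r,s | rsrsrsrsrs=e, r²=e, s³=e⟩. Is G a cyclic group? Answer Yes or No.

Every cyclic group is abelian. But r·s = rs while s·r = sr, so r·s ≠ s·r and G is not abelian. Hence G is not cyclic.

Answer: No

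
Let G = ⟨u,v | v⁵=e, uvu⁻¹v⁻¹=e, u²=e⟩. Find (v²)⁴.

Compute successive powers of (v²), reducing at each step:
  (v²)²: (v²) · v² = v⁴
  (v²)³: (v⁴) · v² = v
  (v²)⁴: v · v² = v³

Answer: v³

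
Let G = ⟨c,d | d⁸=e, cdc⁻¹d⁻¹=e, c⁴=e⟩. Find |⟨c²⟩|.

|⟨c²⟩| equals the order of c². Compute successive powers until reaching e:
  (c²)¹ = c², (c²)² = e.
The smallest positive k with (c²)ᵏ = e is 2, so |⟨c²⟩| = 2.

Answer: 2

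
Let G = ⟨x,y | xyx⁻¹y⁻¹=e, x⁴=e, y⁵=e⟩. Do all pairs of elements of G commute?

Each pair of generators commutes: x·y = xy = y·x. Since the generators pairwise commute, every element of G commutes with every other, so G is abelian.

Answer: Yes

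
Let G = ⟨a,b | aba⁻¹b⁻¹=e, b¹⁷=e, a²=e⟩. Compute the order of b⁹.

Compute successive powers until reaching e:
  (b⁹)¹ = b⁹, (b⁹)² = b, (b⁹)³ = b¹⁰, (b⁹)⁴ = b², (b⁹)⁵ = b¹¹, (b⁹)⁶ = b³, (b⁹)⁷ = b¹², (b⁹)⁸ = b⁴, (b⁹)⁹ = b¹³, (b⁹)¹⁰ = b⁵, (b⁹)¹¹ = b¹⁴, (b⁹)¹² = b⁶, (b⁹)¹³ = b¹⁵, (b⁹)¹⁴ = b⁷, (b⁹)¹⁵ = b¹⁶, (b⁹)¹⁶ = b⁸, (b⁹)¹⁷ = e.
The smallest positive k with (b⁹)ᵏ = e is 17.

Answer: 17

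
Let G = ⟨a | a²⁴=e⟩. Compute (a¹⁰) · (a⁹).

Compute (a¹⁰) · (a⁹) by multiplying left to right and reducing via the relations at each step:
  (a¹⁰) · a⁹ = a¹⁹

Answer: a¹⁹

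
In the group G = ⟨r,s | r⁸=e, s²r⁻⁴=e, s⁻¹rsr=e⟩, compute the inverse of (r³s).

The order of (r³s) is 4 (smallest k with (r³s)ᵏ = e), so (r³s)⁻¹ = (r³s)³ = r³s⁻¹.
Check: (r³s) · (r³s⁻¹) → (r³s) · r³ = s;   s · s⁻¹ = e, giving e as required.

Answer: r³s⁻¹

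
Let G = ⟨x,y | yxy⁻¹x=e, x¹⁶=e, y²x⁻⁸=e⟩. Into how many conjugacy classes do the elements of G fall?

The conjugacy classes (representative and size) are:
  [e] (size 1), [x] (size 2), [x¹⁴] (size 2), [x¹³] (size 2), [x¹²] (size 2), [x⁵] (size 2), [x¹⁰] (size 2), [x⁷] (size 2), [x⁸] (size 1), [y⁻¹] (size 8), [x⁷y⁻¹] (size 8).
Class equation: 1 + 2 + 2 + 2 + 2 + 2 + 2 + 2 + 1 + 8 + 8 = 32 = |G|. So G has 11 conjugacy classes.

Answer: 11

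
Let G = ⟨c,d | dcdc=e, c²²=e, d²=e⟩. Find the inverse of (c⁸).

The order of (c⁸) is 11 (smallest k with (c⁸)ᵏ = e), so (c⁸)⁻¹ = (c⁸)¹⁰ = c¹⁴.
Check: (c⁸) · (c¹⁴) → (c⁸) · c¹⁴ = e, giving e as required.

Answer: c¹⁴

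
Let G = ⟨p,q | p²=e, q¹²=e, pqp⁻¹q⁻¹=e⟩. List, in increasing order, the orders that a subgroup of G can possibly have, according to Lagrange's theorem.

|G| = 24 = 2³ · 3. By Lagrange's theorem the order of any subgroup divides 24; the divisors of 24 are 1, 2, 3, 4, 6, 8, 12, 24.

Answer: 1, 2, 3, 4, 6, 8, 12, 24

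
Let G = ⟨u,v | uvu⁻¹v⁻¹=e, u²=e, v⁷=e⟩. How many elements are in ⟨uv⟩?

|⟨uv⟩| equals the order of uv. Compute successive powers until reaching e:
  (uv)¹ = uv, (uv)² = v², (uv)³ = uv³, (uv)⁴ = v⁴, (uv)⁵ = uv⁵, (uv)⁶ = v⁶, (uv)⁷ = u, (uv)⁸ = v, (uv)⁹ = uv², (uv)¹⁰ = v³, (uv)¹¹ = uv⁴, (uv)¹² = v⁵, (uv)¹³ = uv⁶, (uv)¹⁴ = e.
The smallest positive k with (uv)ᵏ = e is 14, so |⟨uv⟩| = 14.

Answer: 14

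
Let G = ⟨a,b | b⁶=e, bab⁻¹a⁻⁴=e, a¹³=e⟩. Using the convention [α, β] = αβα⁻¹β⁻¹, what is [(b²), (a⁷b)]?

[(b²), (a⁷b)] = (b²)·(a⁷b)·(b²)⁻¹·(a⁷b)⁻¹.
  (b²) · (a⁷b) = a⁸b³
  (a⁸b³) · (b⁴) = a⁸b
  (a⁸b) · (a⁸b⁵) = a

Answer: a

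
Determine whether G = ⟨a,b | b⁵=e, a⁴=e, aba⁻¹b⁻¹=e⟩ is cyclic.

|G| = 20. The element ab has order 20 (its powers give 20 distinct elements), so ⟨ab⟩ = G and G is cyclic.

Answer: Yes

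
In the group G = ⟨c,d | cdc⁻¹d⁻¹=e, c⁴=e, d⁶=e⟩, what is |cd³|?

Compute successive powers until reaching e:
  (cd³)¹ = cd³, (cd³)² = c², (cd³)³ = c³d³, (cd³)⁴ = e.
The smallest positive k with (cd³)ᵏ = e is 4.

Answer: 4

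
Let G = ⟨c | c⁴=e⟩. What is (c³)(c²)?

Compute (c³) · (c²) by multiplying left to right and reducing via the relations at each step:
  (c³) · c² = c

Answer: c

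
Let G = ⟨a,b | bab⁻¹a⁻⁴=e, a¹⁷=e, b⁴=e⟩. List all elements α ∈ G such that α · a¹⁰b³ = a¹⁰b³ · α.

⟨a¹⁰b³⟩ ⊆ C_G(a¹⁰b³) since powers of a¹⁰b³ commute with a¹⁰b³; so |C_G(a¹⁰b³)| ≥ |⟨a¹⁰b³⟩| = 4.
By orbit–stabilizer, |C_G(a¹⁰b³)| = |G| / |conj. class of a¹⁰b³| = 68 / 17 = 4.
The 4 elements commuting with a¹⁰b³ are {e, a⁴b², a¹¹b, a¹⁰b³}.

Answer: {e, a⁴b², a¹¹b, a¹⁰b³}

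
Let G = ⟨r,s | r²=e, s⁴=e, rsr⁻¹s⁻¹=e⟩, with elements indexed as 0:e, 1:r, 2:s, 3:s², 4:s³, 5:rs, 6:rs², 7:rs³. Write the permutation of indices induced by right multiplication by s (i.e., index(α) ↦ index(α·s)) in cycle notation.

(0 2 3 4)(1 5 6 7)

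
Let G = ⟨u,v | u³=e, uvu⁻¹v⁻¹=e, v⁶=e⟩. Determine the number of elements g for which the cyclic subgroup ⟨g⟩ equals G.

⟨g⟩ = G would require ord(g) = |G| = 18, but the maximum element order in G is 6 < 18. So G is not cyclic and no single element generates it: the count is 0.

Answer: 0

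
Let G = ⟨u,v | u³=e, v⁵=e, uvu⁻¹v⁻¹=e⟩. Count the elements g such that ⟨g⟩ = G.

G is cyclic of order 15. An element generates G iff its order is 15, and a cyclic group of order 15 has exactly φ(15) = 8 such elements.

Answer: 8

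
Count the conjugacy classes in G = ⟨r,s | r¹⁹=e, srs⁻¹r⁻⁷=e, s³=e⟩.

The conjugacy classes (representative and size) are:
  [e] (size 1), [r¹¹] (size 3), [r¹⁴] (size 3), [r⁶] (size 3), [r¹⁷] (size 3), [r¹²] (size 3), [r¹⁰] (size 3), [r²s] (size 19), [r¹⁸s²] (size 19).
Class equation: 1 + 3 + 3 + 3 + 3 + 3 + 3 + 19 + 19 = 57 = |G|. So G has 9 conjugacy classes.

Answer: 9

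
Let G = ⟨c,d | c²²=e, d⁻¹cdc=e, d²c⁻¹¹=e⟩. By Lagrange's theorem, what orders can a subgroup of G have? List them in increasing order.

|G| = 44 = 2² · 11. By Lagrange's theorem the order of any subgroup divides 44; the divisors of 44 are 1, 2, 4, 11, 22, 44.

Answer: 1, 2, 4, 11, 22, 44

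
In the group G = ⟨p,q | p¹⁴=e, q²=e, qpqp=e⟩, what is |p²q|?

Compute successive powers until reaching e:
  (p²q)¹ = p²q, (p²q)² = e.
The smallest positive k with (p²q)ᵏ = e is 2.

Answer: 2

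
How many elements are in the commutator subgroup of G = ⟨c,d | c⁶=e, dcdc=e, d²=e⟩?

G' = [G, G] is generated by all commutators. The generator-pair commutators are: [c, d] = c².
The subgroup they normally generate is {e, c², c⁴}, of order 3.
Check: |G/G'| = 12/3 = 4 is the order of the abelianisation.

Answer: 3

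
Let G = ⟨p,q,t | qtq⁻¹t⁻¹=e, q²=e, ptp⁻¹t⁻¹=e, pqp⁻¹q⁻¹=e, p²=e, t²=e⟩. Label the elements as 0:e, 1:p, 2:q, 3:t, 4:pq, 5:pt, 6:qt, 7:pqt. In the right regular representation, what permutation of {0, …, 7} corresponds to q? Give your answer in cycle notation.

(0 2)(1 4)(3 6)(5 7)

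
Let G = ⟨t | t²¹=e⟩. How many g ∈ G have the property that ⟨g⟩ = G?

G is cyclic of order 21. An element generates G iff its order is 21, and a cyclic group of order 21 has exactly φ(21) = 12 such elements.

Answer: 12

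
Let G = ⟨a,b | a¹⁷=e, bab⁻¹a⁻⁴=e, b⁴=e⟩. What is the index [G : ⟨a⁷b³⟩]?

First find ord(a⁷b³) by computing successive powers:
  (a⁷b³)¹ = a⁷b³, (a⁷b³)² = a¹³b², (a⁷b³)³ = a⁶b, (a⁷b³)⁴ = e.
So |⟨a⁷b³⟩| = ord(a⁷b³) = 4. With |G| = 68, by Lagrange [G : ⟨a⁷b³⟩] = 68/4 = 17.

Answer: 17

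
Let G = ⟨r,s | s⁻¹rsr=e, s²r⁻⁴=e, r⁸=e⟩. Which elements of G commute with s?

⟨s⟩ ⊆ C_G(s) since powers of s commute with s; so |C_G(s)| ≥ |⟨s⟩| = 4.
By orbit–stabilizer, |C_G(s)| = |G| / |conj. class of s| = 16 / 4 = 4.
The 4 elements commuting with s are {e, r⁴, s, s⁻¹}.

Answer: {e, r⁴, s, s⁻¹}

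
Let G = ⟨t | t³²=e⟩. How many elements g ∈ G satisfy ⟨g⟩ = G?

G is cyclic of order 32. An element generates G iff its order is 32, and a cyclic group of order 32 has exactly φ(32) = 16 such elements.

Answer: 16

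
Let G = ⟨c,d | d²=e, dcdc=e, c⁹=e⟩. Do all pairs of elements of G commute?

c·d = cd but d·c = c⁸d, so c·d ≠ d·c and G is not abelian.

Answer: No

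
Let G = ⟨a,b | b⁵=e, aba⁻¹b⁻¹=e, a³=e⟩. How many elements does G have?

Enumerate words in the generators, reducing via the relations: the distinct elements are
  {a, b, e, ab, a², b², b³, b⁴, ab², ab³, ab⁴, a²b, a²b², a²b³, a²b⁴}.
No further products give new elements, so |G| = 15.

Answer: 15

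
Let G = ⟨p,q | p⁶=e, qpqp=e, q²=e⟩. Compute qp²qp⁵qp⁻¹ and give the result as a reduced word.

Multiply left to right, reducing at each step:
  q · p² = p⁴q
  (p⁴q) · q = p⁴
  (p⁴) · p⁵ = p³
  (p³) · q = p³q
  (p³q) · p⁻¹ = p⁴q

Answer: p⁴q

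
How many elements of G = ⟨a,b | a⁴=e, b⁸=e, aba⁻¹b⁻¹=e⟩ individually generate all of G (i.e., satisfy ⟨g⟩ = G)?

⟨g⟩ = G would require ord(g) = |G| = 32, but the maximum element order in G is 8 < 32. So G is not cyclic and no single element generates it: the count is 0.

Answer: 0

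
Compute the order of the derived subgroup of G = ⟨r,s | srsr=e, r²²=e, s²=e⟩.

G' = [G, G] is generated by all commutators. The generator-pair commutators are: [r, s] = r².
The subgroup they normally generate is {e, r², r⁴, r⁶, r⁸, r¹⁰, r¹², r¹⁴, r¹⁶, r¹⁸, r²⁰}, of order 11.
Check: |G/G'| = 44/11 = 4 is the order of the abelianisation.

Answer: 11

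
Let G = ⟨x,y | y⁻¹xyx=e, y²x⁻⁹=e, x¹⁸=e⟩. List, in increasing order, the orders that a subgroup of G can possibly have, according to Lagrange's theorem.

|G| = 36 = 2² · 3². By Lagrange's theorem the order of any subgroup divides 36; the divisors of 36 are 1, 2, 3, 4, 6, 9, 12, 18, 36.

Answer: 1, 2, 3, 4, 6, 9, 12, 18, 36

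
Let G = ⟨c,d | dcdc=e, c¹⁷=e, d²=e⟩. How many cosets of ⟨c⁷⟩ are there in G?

First find ord(c⁷) by computing successive powers:
  (c⁷)¹ = c⁷, (c⁷)² = c¹⁴, (c⁷)³ = c⁴, (c⁷)⁴ = c¹¹, (c⁷)⁵ = c, (c⁷)⁶ = c⁸, (c⁷)⁷ = c¹⁵, (c⁷)⁸ = c⁵, (c⁷)⁹ = c¹², (c⁷)¹⁰ = c², (c⁷)¹¹ = c⁹, (c⁷)¹² = c¹⁶, (c⁷)¹³ = c⁶, (c⁷)¹⁴ = c¹³, (c⁷)¹⁵ = c³, (c⁷)¹⁶ = c¹⁰, (c⁷)¹⁷ = e.
So |⟨c⁷⟩| = ord(c⁷) = 17. With |G| = 34, by Lagrange [G : ⟨c⁷⟩] = 34/17 = 2.

Answer: 2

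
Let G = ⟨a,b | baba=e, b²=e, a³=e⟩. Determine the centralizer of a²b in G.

⟨a²b⟩ ⊆ C_G(a²b) since powers of a²b commute with a²b; so |C_G(a²b)| ≥ |⟨a²b⟩| = 2.
By orbit–stabilizer, |C_G(a²b)| = |G| / |conj. class of a²b| = 6 / 3 = 2.
The 2 elements commuting with a²b are {e, a²b}.

Answer: {e, a²b}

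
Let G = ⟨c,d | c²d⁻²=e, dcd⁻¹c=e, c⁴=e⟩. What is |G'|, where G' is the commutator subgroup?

G' = [G, G] is generated by all commutators. The generator-pair commutators are: [c, d] = c².
The subgroup they normally generate is {e, c²}, of order 2.
Check: |G/G'| = 8/2 = 4 is the order of the abelianisation.

Answer: 2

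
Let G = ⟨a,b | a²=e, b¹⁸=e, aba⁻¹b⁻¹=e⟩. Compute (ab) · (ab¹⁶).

Compute (ab) · (ab¹⁶) by multiplying left to right and reducing via the relations at each step:
  (ab) · a = b
  b · b¹⁶ = b¹⁷

Answer: b¹⁷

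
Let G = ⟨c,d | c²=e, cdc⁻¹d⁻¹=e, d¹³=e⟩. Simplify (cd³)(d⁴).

Compute (cd³) · (d⁴) by multiplying left to right and reducing via the relations at each step:
  (cd³) · d⁴ = cd⁷

Answer: cd⁷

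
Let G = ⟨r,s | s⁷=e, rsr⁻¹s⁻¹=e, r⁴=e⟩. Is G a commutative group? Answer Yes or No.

Each pair of generators commutes: r·s = rs = s·r. Since the generators pairwise commute, every element of G commutes with every other, so G is abelian.

Answer: Yes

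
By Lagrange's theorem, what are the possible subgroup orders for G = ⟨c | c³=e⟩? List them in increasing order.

|G| = 3 = 3. By Lagrange's theorem the order of any subgroup divides 3; the divisors of 3 are 1, 3.

Answer: 1, 3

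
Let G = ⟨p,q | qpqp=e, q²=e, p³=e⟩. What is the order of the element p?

Compute successive powers until reaching e:
  p¹ = p, p² = p², p³ = e.
The smallest positive k with pᵏ = e is 3.

Answer: 3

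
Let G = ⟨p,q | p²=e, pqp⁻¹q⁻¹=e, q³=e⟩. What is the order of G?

Enumerate words in the generators, reducing via the relations: the distinct elements are
  {e, p, q, pq, q², pq²}.
No further products give new elements, so |G| = 6.

Answer: 6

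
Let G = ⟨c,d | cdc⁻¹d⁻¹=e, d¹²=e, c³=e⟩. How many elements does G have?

Enumerate words in the generators, reducing via the relations: the distinct elements are
  {c, d, e, cd, c², d², d³, d⁴, d⁵, d⁶, d⁷, d⁸, d⁹, cd², cd³, cd⁴, cd⁵, cd⁶, cd⁷, cd⁸, cd⁹, c²d, d¹¹, d¹⁰, cd¹¹, cd¹⁰, c²d², c²d³, c²d⁴, c²d⁵, c²d⁶, c²d⁷, c²d⁸, c²d⁹, c²d¹¹, c²d¹⁰}.
No further products give new elements, so |G| = 36.

Answer: 36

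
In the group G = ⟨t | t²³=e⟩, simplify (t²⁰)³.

Compute successive powers of (t²⁰), reducing at each step:
  (t²⁰)²: (t²⁰) · t²⁰ = t¹⁷
  (t²⁰)³: (t¹⁷) · t²⁰ = t¹⁴

Answer: t¹⁴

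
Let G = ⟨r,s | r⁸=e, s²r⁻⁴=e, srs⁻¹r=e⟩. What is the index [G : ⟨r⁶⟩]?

First find ord(r⁶) by computing successive powers:
  (r⁶)¹ = r⁶, (r⁶)² = r⁴, (r⁶)³ = r², (r⁶)⁴ = e.
So |⟨r⁶⟩| = ord(r⁶) = 4. With |G| = 16, by Lagrange [G : ⟨r⁶⟩] = 16/4 = 4.

Answer: 4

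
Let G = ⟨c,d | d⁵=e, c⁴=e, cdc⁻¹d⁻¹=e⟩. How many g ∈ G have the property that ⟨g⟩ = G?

G is cyclic of order 20. An element generates G iff its order is 20, and a cyclic group of order 20 has exactly φ(20) = 8 such elements.

Answer: 8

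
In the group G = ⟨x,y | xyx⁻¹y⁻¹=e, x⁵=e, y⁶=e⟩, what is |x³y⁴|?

Compute successive powers until reaching e:
  (x³y⁴)¹ = x³y⁴, (x³y⁴)² = xy², (x³y⁴)³ = x⁴, (x³y⁴)⁴ = x²y⁴, (x³y⁴)⁵ = y², (x³y⁴)⁶ = x³, (x³y⁴)⁷ = xy⁴, (x³y⁴)⁸ = x⁴y², (x³y⁴)⁹ = x², (x³y⁴)¹⁰ = y⁴, (x³y⁴)¹¹ = x³y², (x³y⁴)¹² = x, (x³y⁴)¹³ = x⁴y⁴, (x³y⁴)¹⁴ = x²y², (x³y⁴)¹⁵ = e.
The smallest positive k with (x³y⁴)ᵏ = e is 15.

Answer: 15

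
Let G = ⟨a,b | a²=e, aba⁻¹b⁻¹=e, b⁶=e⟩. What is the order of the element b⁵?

Compute successive powers until reaching e:
  (b⁵)¹ = b⁵, (b⁵)² = b⁴, (b⁵)³ = b³, (b⁵)⁴ = b², (b⁵)⁵ = b, (b⁵)⁶ = e.
The smallest positive k with (b⁵)ᵏ = e is 6.

Answer: 6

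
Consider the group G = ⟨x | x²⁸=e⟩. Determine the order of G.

G is generated by a single element, so G is cyclic. The relator gives x²⁸ = e and no smaller power is forced to be e, so the 28 powers {e, x, x², x³, x⁴, x⁵, x⁶, x⁷, x⁸, x⁹, x²², x²³, x²¹, x²⁰, x²⁴, x²⁵, x²⁶, x²⁷, x¹², x¹³, x¹¹, x¹⁰, x¹⁴, x¹⁵, x¹⁶, x¹⁷, x¹⁸, x¹⁹} are distinct. Hence |G| = 28.

Answer: 28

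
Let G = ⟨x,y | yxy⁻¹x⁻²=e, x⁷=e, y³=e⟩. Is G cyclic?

Every cyclic group is abelian. But x·y = xy while y·x = x²y, so x·y ≠ y·x and G is not abelian. Hence G is not cyclic.

Answer: No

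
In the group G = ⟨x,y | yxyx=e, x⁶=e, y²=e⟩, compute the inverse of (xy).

The order of (xy) is 2 (smallest k with (xy)ᵏ = e), so (xy)⁻¹ = (xy)¹ = xy.
Check: (xy) · (xy) → (xy) · x = y;   y · y = e, giving e as required.

Answer: xy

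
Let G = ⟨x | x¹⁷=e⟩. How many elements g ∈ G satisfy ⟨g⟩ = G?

G is cyclic of order 17. An element generates G iff its order is 17, and a cyclic group of order 17 has exactly φ(17) = 16 such elements.

Answer: 16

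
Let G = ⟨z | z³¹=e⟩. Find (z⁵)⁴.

Compute successive powers of (z⁵), reducing at each step:
  (z⁵)²: (z⁵) · z⁵ = z¹⁰
  (z⁵)³: (z¹⁰) · z⁵ = z¹⁵
  (z⁵)⁴: (z¹⁵) · z⁵ = z²⁰

Answer: z²⁰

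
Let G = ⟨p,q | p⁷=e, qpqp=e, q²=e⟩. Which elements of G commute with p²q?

⟨p²q⟩ ⊆ C_G(p²q) since powers of p²q commute with p²q; so |C_G(p²q)| ≥ |⟨p²q⟩| = 2.
By orbit–stabilizer, |C_G(p²q)| = |G| / |conj. class of p²q| = 14 / 7 = 2.
The 2 elements commuting with p²q are {e, p²q}.

Answer: {e, p²q}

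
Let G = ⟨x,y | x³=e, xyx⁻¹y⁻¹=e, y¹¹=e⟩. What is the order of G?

Enumerate words in the generators, reducing via the relations: the distinct elements are
  {e, x, y, xy, x², y², y³, y⁴, y⁵, y⁶, y⁷, y⁸, y⁹, xy², xy³, xy⁴, xy⁵, xy⁶, xy⁷, xy⁸, xy⁹, x²y, y¹⁰, xy¹⁰, x²y², x²y³, x²y⁴, x²y⁵, x²y⁶, x²y⁷, x²y⁸, x²y⁹, x²y¹⁰}.
No further products give new elements, so |G| = 33.

Answer: 33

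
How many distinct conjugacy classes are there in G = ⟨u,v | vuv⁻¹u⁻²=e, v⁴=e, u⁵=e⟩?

The conjugacy classes (representative and size) are:
  [e] (size 1), [u⁴] (size 4), [u²v] (size 5), [v²] (size 5), [u³v³] (size 5).
Class equation: 1 + 4 + 5 + 5 + 5 = 20 = |G|. So G has 5 conjugacy classes.

Answer: 5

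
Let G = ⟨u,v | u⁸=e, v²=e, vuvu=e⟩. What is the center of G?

An element z ∈ Z(G) iff z commutes with every generator.
For example u⁴ is central: (u⁴)·u = u⁵ = u·(u⁴); (u⁴)·v = u⁴v = v·(u⁴).
Whereas u ∉ Z(G) since u·v = uv ≠ u⁷v = v·u.
Checking each of the 16 elements this way gives Z(G) = {e, u⁴}, of order 2.

Answer: {e, u⁴}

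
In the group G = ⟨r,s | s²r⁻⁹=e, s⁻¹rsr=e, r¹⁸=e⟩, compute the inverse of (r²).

The order of (r²) is 9 (smallest k with (r²)ᵏ = e), so (r²)⁻¹ = (r²)⁸ = r¹⁶.
Check: (r²) · (r¹⁶) → (r²) · r¹⁶ = e, giving e as required.

Answer: r¹⁶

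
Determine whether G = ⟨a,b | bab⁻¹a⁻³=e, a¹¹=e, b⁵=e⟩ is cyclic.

Every cyclic group is abelian. But a·b = ab while b·a = a³b, so a·b ≠ b·a and G is not abelian. Hence G is not cyclic.

Answer: No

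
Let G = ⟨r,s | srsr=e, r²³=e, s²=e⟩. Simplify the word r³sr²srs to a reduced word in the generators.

Multiply left to right, reducing at each step:
  (r³) · s = r³s
  (r³s) · r² = rs
  (rs) · s = r
  r · r = r²
  (r²) · s = r²s

Answer: r²s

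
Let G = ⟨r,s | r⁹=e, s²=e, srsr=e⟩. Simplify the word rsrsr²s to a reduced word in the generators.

Multiply left to right, reducing at each step:
  r · s = rs
  (rs) · r = s
  s · s = e
  e · r² = r²
  (r²) · s = r²s

Answer: r²s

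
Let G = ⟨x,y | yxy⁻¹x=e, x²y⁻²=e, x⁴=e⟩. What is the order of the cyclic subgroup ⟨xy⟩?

|⟨xy⟩| equals the order of xy. Compute successive powers until reaching e:
  (xy)¹ = xy, (xy)² = x², (xy)³ = xy⁻¹, (xy)⁴ = e.
The smallest positive k with (xy)ᵏ = e is 4, so |⟨xy⟩| = 4.

Answer: 4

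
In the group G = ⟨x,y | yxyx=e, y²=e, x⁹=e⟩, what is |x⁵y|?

Compute successive powers until reaching e:
  (x⁵y)¹ = x⁵y, (x⁵y)² = e.
The smallest positive k with (x⁵y)ᵏ = e is 2.

Answer: 2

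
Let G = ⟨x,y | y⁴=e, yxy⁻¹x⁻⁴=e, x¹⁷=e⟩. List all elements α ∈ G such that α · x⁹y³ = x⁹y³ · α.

⟨x⁹y³⟩ ⊆ C_G(x⁹y³) since powers of x⁹y³ commute with x⁹y³; so |C_G(x⁹y³)| ≥ |⟨x⁹y³⟩| = 4.
By orbit–stabilizer, |C_G(x⁹y³)| = |G| / |conj. class of x⁹y³| = 68 / 17 = 4.
The 4 elements commuting with x⁹y³ are {e, x⁷y², x⁹y³, x¹⁵y}.

Answer: {e, x⁷y², x⁹y³, x¹⁵y}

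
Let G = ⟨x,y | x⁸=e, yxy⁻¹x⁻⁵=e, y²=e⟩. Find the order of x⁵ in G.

Compute successive powers until reaching e:
  (x⁵)¹ = x⁵, (x⁵)² = x², (x⁵)³ = x⁷, (x⁵)⁴ = x⁴, (x⁵)⁵ = x, (x⁵)⁶ = x⁶, (x⁵)⁷ = x³, (x⁵)⁸ = e.
The smallest positive k with (x⁵)ᵏ = e is 8.

Answer: 8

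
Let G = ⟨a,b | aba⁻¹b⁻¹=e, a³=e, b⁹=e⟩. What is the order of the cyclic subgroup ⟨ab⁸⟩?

|⟨ab⁸⟩| equals the order of ab⁸. Compute successive powers until reaching e:
  (ab⁸)¹ = ab⁸, (ab⁸)² = a²b⁷, (ab⁸)³ = b⁶, (ab⁸)⁴ = ab⁵, (ab⁸)⁵ = a²b⁴, (ab⁸)⁶ = b³, (ab⁸)⁷ = ab², (ab⁸)⁸ = a²b, (ab⁸)⁹ = e.
The smallest positive k with (ab⁸)ᵏ = e is 9, so |⟨ab⁸⟩| = 9.

Answer: 9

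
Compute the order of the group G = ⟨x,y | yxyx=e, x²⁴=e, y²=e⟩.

Enumerate words in the generators, reducing via the relations: the distinct elements are
  {e, x, y, xy, x², x³, x⁴, x⁵, x⁶, x⁷, x⁸, x⁹, x²y, x²², x²³, x²¹, x²⁰, x³y, x¹², x¹³, x¹¹, x¹⁰, x¹⁴, x¹⁵, x¹⁶, x¹⁷, x¹⁸, x¹⁹, x⁴y, x⁵y, x⁶y, x⁷y, x⁸y, x⁹y, x²²y, x²³y, x²¹y, x²⁰y, x¹²y, x¹³y, x¹¹y, x¹⁰y, x¹⁴y, x¹⁵y, x¹⁶y, x¹⁷y, x¹⁸y, x¹⁹y}.
No further products give new elements, so |G| = 48.

Answer: 48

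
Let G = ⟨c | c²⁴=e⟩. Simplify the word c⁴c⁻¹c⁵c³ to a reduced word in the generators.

Multiply left to right, reducing at each step:
  (c⁴) · c⁻¹ = c³
  (c³) · c⁵ = c⁸
  (c⁸) · c³ = c¹¹

Answer: c¹¹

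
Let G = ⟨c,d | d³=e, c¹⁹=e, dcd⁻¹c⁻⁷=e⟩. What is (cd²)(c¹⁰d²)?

Compute (cd²) · (c¹⁰d²) by multiplying left to right and reducing via the relations at each step:
  (cd²) · c¹⁰ = c¹⁶d²
  (c¹⁶d²) · d² = c¹⁶d

Answer: c¹⁶d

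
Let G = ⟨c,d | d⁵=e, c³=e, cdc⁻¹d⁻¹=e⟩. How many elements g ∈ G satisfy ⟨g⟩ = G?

G is cyclic of order 15. An element generates G iff its order is 15, and a cyclic group of order 15 has exactly φ(15) = 8 such elements.

Answer: 8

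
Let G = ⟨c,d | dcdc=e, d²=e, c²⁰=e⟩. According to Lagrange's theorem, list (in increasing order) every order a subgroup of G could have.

|G| = 40 = 2³ · 5. By Lagrange's theorem the order of any subgroup divides 40; the divisors of 40 are 1, 2, 4, 5, 8, 10, 20, 40.

Answer: 1, 2, 4, 5, 8, 10, 20, 40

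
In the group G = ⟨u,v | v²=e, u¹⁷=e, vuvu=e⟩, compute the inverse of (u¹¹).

The order of (u¹¹) is 17 (smallest k with (u¹¹)ᵏ = e), so (u¹¹)⁻¹ = (u¹¹)¹⁶ = u⁶.
Check: (u¹¹) · (u⁶) → (u¹¹) · u⁶ = e, giving e as required.

Answer: u⁶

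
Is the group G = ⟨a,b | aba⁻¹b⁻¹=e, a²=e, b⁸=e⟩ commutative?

Each pair of generators commutes: a·b = ab = b·a. Since the generators pairwise commute, every element of G commutes with every other, so G is abelian.

Answer: Yes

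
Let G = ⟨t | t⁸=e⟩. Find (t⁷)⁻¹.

The order of (t⁷) is 8 (smallest k with (t⁷)ᵏ = e), so (t⁷)⁻¹ = (t⁷)⁷ = t.
Check: (t⁷) · t → (t⁷) · t = e, giving e as required.

Answer: t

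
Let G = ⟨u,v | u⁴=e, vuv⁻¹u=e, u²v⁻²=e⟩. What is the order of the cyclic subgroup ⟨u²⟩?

|⟨u²⟩| equals the order of u². Compute successive powers until reaching e:
  (u²)¹ = u², (u²)² = e.
The smallest positive k with (u²)ᵏ = e is 2, so |⟨u²⟩| = 2.

Answer: 2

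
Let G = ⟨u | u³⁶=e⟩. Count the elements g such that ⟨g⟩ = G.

G is cyclic of order 36. An element generates G iff its order is 36, and a cyclic group of order 36 has exactly φ(36) = 12 such elements.

Answer: 12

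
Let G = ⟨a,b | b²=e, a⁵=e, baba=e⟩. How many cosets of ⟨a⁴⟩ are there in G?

First find ord(a⁴) by computing successive powers:
  (a⁴)¹ = a⁴, (a⁴)² = a³, (a⁴)³ = a², (a⁴)⁴ = a, (a⁴)⁵ = e.
So |⟨a⁴⟩| = ord(a⁴) = 5. With |G| = 10, by Lagrange [G : ⟨a⁴⟩] = 10/5 = 2.

Answer: 2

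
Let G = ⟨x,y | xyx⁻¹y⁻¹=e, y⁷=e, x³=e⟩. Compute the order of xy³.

Compute successive powers until reaching e:
  (xy³)¹ = xy³, (xy³)² = x²y⁶, (xy³)³ = y², (xy³)⁴ = xy⁵, (xy³)⁵ = x²y, (xy³)⁶ = y⁴, (xy³)⁷ = x, (xy³)⁸ = x²y³, (xy³)⁹ = y⁶, (xy³)¹⁰ = xy², (xy³)¹¹ = x²y⁵, (xy³)¹² = y, (xy³)¹³ = xy⁴, (xy³)¹⁴ = x², (xy³)¹⁵ = y³, (xy³)¹⁶ = xy⁶, (xy³)¹⁷ = x²y², (xy³)¹⁸ = y⁵, (xy³)¹⁹ = xy, (xy³)²⁰ = x²y⁴, (xy³)²¹ = e.
The smallest positive k with (xy³)ᵏ = e is 21.

Answer: 21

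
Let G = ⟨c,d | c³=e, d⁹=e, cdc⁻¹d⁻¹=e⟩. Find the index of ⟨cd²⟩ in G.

First find ord(cd²) by computing successive powers:
  (cd²)¹ = cd², (cd²)² = c²d⁴, (cd²)³ = d⁶, (cd²)⁴ = cd⁸, (cd²)⁵ = c²d, (cd²)⁶ = d³, (cd²)⁷ = cd⁵, (cd²)⁸ = c²d⁷, (cd²)⁹ = e.
So |⟨cd²⟩| = ord(cd²) = 9. With |G| = 27, by Lagrange [G : ⟨cd²⟩] = 27/9 = 3.

Answer: 3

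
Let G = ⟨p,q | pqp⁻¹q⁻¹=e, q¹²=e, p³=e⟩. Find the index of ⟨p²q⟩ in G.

First find ord(p²q) by computing successive powers:
  (p²q)¹ = p²q, (p²q)² = pq², (p²q)³ = q³, (p²q)⁴ = p²q⁴, (p²q)⁵ = pq⁵, (p²q)⁶ = q⁶, (p²q)⁷ = p²q⁷, (p²q)⁸ = pq⁸, (p²q)⁹ = q⁹, (p²q)¹⁰ = p²q¹⁰, (p²q)¹¹ = pq¹¹, (p²q)¹² = e.
So |⟨p²q⟩| = ord(p²q) = 12. With |G| = 36, by Lagrange [G : ⟨p²q⟩] = 36/12 = 3.

Answer: 3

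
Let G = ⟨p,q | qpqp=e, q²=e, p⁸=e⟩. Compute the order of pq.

Compute successive powers until reaching e:
  (pq)¹ = pq, (pq)² = e.
The smallest positive k with (pq)ᵏ = e is 2.

Answer: 2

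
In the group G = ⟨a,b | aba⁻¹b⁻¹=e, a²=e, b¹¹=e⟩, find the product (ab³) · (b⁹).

Compute (ab³) · (b⁹) by multiplying left to right and reducing via the relations at each step:
  (ab³) · b⁹ = ab

Answer: ab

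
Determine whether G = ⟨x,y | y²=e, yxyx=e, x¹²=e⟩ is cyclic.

Every cyclic group is abelian. But x·y = xy while y·x = x¹¹y, so x·y ≠ y·x and G is not abelian. Hence G is not cyclic.

Answer: No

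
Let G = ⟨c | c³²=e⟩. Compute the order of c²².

Compute successive powers until reaching e:
  (c²²)¹ = c²², (c²²)² = c¹², (c²²)³ = c², (c²²)⁴ = c²⁴, (c²²)⁵ = c¹⁴, (c²²)⁶ = c⁴, (c²²)⁷ = c²⁶, (c²²)⁸ = c¹⁶, (c²²)⁹ = c⁶, (c²²)¹⁰ = c²⁸, (c²²)¹¹ = c¹⁸, (c²²)¹² = c⁸, (c²²)¹³ = c³⁰, (c²²)¹⁴ = c²⁰, (c²²)¹⁵ = c¹⁰, (c²²)¹⁶ = e.
The smallest positive k with (c²²)ᵏ = e is 16.

Answer: 16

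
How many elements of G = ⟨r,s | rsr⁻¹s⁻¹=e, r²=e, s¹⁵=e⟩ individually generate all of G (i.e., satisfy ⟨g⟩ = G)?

G is cyclic of order 30. An element generates G iff its order is 30, and a cyclic group of order 30 has exactly φ(30) = 8 such elements.

Answer: 8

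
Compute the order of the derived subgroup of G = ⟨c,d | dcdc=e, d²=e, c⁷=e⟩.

G' = [G, G] is generated by all commutators. The generator-pair commutators are: [c, d] = c².
The subgroup they normally generate is {e, c, c², c³, c⁴, c⁵, c⁶}, of order 7.
Check: |G/G'| = 14/7 = 2 is the order of the abelianisation.

Answer: 7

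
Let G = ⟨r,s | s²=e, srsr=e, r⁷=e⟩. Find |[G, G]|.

G' = [G, G] is generated by all commutators. The generator-pair commutators are: [r, s] = r².
The subgroup they normally generate is {e, r, r², r³, r⁴, r⁵, r⁶}, of order 7.
Check: |G/G'| = 14/7 = 2 is the order of the abelianisation.

Answer: 7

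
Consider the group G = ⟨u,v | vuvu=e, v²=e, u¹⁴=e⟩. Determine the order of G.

Enumerate words in the generators, reducing via the relations: the distinct elements are
  {e, u, v, uv, u², u³, u⁴, u⁵, u⁶, u⁷, u⁸, u⁹, u²v, u³v, u¹², u¹³, u¹¹, u¹⁰, u⁴v, u⁵v, u⁶v, u⁷v, u⁸v, u⁹v, u¹²v, u¹³v, u¹¹v, u¹⁰v}.
No further products give new elements, so |G| = 28.

Answer: 28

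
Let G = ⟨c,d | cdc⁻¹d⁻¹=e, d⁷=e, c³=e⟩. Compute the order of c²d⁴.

Compute successive powers until reaching e:
  (c²d⁴)¹ = c²d⁴, (c²d⁴)² = cd, (c²d⁴)³ = d⁵, (c²d⁴)⁴ = c²d², (c²d⁴)⁵ = cd⁶, (c²d⁴)⁶ = d³, (c²d⁴)⁷ = c², (c²d⁴)⁸ = cd⁴, (c²d⁴)⁹ = d, (c²d⁴)¹⁰ = c²d⁵, (c²d⁴)¹¹ = cd², (c²d⁴)¹² = d⁶, (c²d⁴)¹³ = c²d³, (c²d⁴)¹⁴ = c, (c²d⁴)¹⁵ = d⁴, (c²d⁴)¹⁶ = c²d, (c²d⁴)¹⁷ = cd⁵, (c²d⁴)¹⁸ = d², (c²d⁴)¹⁹ = c²d⁶, (c²d⁴)²⁰ = cd³, (c²d⁴)²¹ = e.
The smallest positive k with (c²d⁴)ᵏ = e is 21.

Answer: 21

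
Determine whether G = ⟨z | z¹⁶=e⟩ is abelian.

G has a single generator, so G is cyclic and hence abelian.

Answer: Yes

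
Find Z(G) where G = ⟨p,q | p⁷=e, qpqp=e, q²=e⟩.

An element z ∈ Z(G) iff z commutes with every generator.
For example e is central: e·p = p = p·e; e·q = q = q·e.
Whereas p ∉ Z(G) since p·q = pq ≠ p⁶q = q·p.
Checking each of the 14 elements this way gives Z(G) = {e}, of order 1.

Answer: {e}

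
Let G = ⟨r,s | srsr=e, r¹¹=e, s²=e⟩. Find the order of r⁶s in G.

Compute successive powers until reaching e:
  (r⁶s)¹ = r⁶s, (r⁶s)² = e.
The smallest positive k with (r⁶s)ᵏ = e is 2.

Answer: 2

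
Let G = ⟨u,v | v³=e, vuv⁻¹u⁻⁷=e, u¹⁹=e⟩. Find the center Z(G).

An element z ∈ Z(G) iff z commutes with every generator.
For example e is central: e·u = u = u·e; e·v = v = v·e.
Whereas u ∉ Z(G) since u·v = uv ≠ u⁷v = v·u.
Checking each of the 57 elements this way gives Z(G) = {e}, of order 1.

Answer: {e}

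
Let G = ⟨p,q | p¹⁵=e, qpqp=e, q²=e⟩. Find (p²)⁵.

Compute successive powers of (p²), reducing at each step:
  (p²)²: (p²) · p² = p⁴
  (p²)³: (p⁴) · p² = p⁶
  (p²)⁴: (p⁶) · p² = p⁸
  (p²)⁵: (p⁸) · p² = p¹⁰

Answer: p¹⁰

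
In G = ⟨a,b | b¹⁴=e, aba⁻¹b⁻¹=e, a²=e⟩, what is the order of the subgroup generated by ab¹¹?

|⟨ab¹¹⟩| equals the order of ab¹¹. Compute successive powers until reaching e:
  (ab¹¹)¹ = ab¹¹, (ab¹¹)² = b⁸, (ab¹¹)³ = ab⁵, (ab¹¹)⁴ = b², (ab¹¹)⁵ = ab¹³, (ab¹¹)⁶ = b¹⁰, (ab¹¹)⁷ = ab⁷, (ab¹¹)⁸ = b⁴, (ab¹¹)⁹ = ab, (ab¹¹)¹⁰ = b¹², (ab¹¹)¹¹ = ab⁹, (ab¹¹)¹² = b⁶, (ab¹¹)¹³ = ab³, (ab¹¹)¹⁴ = e.
The smallest positive k with (ab¹¹)ᵏ = e is 14, so |⟨ab¹¹⟩| = 14.

Answer: 14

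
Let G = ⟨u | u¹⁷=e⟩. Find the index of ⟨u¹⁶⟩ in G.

First find ord(u¹⁶) by computing successive powers:
  (u¹⁶)¹ = u¹⁶, (u¹⁶)² = u¹⁵, (u¹⁶)³ = u¹⁴, (u¹⁶)⁴ = u¹³, (u¹⁶)⁵ = u¹², (u¹⁶)⁶ = u¹¹, (u¹⁶)⁷ = u¹⁰, (u¹⁶)⁸ = u⁹, (u¹⁶)⁹ = u⁸, (u¹⁶)¹⁰ = u⁷, (u¹⁶)¹¹ = u⁶, (u¹⁶)¹² = u⁵, (u¹⁶)¹³ = u⁴, (u¹⁶)¹⁴ = u³, (u¹⁶)¹⁵ = u², (u¹⁶)¹⁶ = u, (u¹⁶)¹⁷ = e.
So |⟨u¹⁶⟩| = ord(u¹⁶) = 17. With |G| = 17, by Lagrange [G : ⟨u¹⁶⟩] = 17/17 = 1.

Answer: 1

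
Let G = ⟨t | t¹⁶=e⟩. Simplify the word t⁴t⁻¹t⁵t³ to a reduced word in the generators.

Multiply left to right, reducing at each step:
  (t⁴) · t⁻¹ = t³
  (t³) · t⁵ = t⁸
  (t⁸) · t³ = t¹¹

Answer: t¹¹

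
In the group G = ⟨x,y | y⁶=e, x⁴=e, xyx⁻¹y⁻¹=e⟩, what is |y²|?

Compute successive powers until reaching e:
  (y²)¹ = y², (y²)² = y⁴, (y²)³ = e.
The smallest positive k with (y²)ᵏ = e is 3.

Answer: 3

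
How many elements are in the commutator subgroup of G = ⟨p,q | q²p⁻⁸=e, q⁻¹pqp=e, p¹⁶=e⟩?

G' = [G, G] is generated by all commutators. The generator-pair commutators are: [p, q] = p².
The subgroup they normally generate is {e, p², p⁴, p⁶, p⁸, p¹⁰, p¹², p¹⁴}, of order 8.
Check: |G/G'| = 32/8 = 4 is the order of the abelianisation.

Answer: 8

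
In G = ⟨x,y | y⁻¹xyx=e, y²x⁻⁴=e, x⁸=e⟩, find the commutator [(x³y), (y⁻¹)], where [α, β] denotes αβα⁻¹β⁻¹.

[(x³y), (y⁻¹)] = (x³y)·(y⁻¹)·(x³y)⁻¹·(y⁻¹)⁻¹.
  (x³y) · (y⁻¹) = x³
  (x³) · (x³y⁻¹) = x²y
  (x²y) · y = x⁶

Answer: x⁶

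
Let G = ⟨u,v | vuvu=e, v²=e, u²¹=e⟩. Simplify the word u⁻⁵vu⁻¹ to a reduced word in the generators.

Multiply left to right, reducing at each step:
  (u¹⁶) · v = u¹⁶v
  (u¹⁶v) · u⁻¹ = u¹⁷v

Answer: u¹⁷v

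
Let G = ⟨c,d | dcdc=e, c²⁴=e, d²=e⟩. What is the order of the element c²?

Compute successive powers until reaching e:
  (c²)¹ = c², (c²)² = c⁴, (c²)³ = c⁶, (c²)⁴ = c⁸, (c²)⁵ = c¹⁰, (c²)⁶ = c¹², (c²)⁷ = c¹⁴, (c²)⁸ = c¹⁶, (c²)⁹ = c¹⁸, (c²)¹⁰ = c²⁰, (c²)¹¹ = c²², (c²)¹² = e.
The smallest positive k with (c²)ᵏ = e is 12.

Answer: 12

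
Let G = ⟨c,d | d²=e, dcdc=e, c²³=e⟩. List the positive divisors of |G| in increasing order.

|G| = 46 = 2 · 23. By Lagrange's theorem the order of any subgroup divides 46; the divisors of 46 are 1, 2, 23, 46.

Answer: 1, 2, 23, 46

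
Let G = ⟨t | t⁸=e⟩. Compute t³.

Compute successive powers of t, reducing at each step:
  t²: t · t = t²
  t³: (t²) · t = t³

Answer: t³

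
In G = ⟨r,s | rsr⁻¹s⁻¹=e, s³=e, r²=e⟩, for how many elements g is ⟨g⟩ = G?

G is cyclic of order 6. An element generates G iff its order is 6, and a cyclic group of order 6 has exactly φ(6) = 2 such elements.

Answer: 2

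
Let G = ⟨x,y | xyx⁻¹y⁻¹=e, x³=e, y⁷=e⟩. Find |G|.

Enumerate words in the generators, reducing via the relations: the distinct elements are
  {e, x, y, xy, x², y², y³, y⁴, y⁵, y⁶, xy², xy³, xy⁴, xy⁵, xy⁶, x²y, x²y², x²y³, x²y⁴, x²y⁵, x²y⁶}.
No further products give new elements, so |G| = 21.

Answer: 21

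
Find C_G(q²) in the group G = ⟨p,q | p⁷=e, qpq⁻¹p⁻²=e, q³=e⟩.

⟨q²⟩ ⊆ C_G(q²) since powers of q² commute with q²; so |C_G(q²)| ≥ |⟨q²⟩| = 3.
By orbit–stabilizer, |C_G(q²)| = |G| / |conj. class of q²| = 21 / 7 = 3.
The 3 elements commuting with q² are {e, q, q²}.

Answer: {e, q, q²}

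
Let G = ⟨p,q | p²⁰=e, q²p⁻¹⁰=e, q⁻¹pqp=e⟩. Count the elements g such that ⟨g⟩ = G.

⟨g⟩ = G would require ord(g) = |G| = 40, but the maximum element order in G is 20 < 40. So G is not cyclic and no single element generates it: the count is 0.

Answer: 0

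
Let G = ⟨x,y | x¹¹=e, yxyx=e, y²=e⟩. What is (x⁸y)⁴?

Compute successive powers of (x⁸y), reducing at each step:
  (x⁸y)²: (x⁸y) · x⁸ = y;   y · y = e
  (x⁸y)³: e · x⁸ = x⁸;   (x⁸) · y = x⁸y
  (x⁸y)⁴: (x⁸y) · x⁸ = y;   y · y = e

Answer: e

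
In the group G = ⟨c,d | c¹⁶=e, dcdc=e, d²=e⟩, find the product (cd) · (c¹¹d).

Compute (cd) · (c¹¹d) by multiplying left to right and reducing via the relations at each step:
  (cd) · c¹¹ = c⁶d
  (c⁶d) · d = c⁶

Answer: c⁶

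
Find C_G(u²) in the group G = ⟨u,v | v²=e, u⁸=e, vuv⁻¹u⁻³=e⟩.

⟨u²⟩ ⊆ C_G(u²) since powers of u² commute with u²; so |C_G(u²)| ≥ |⟨u²⟩| = 4.
By orbit–stabilizer, |C_G(u²)| = |G| / |conj. class of u²| = 16 / 2 = 8.
The 8 elements commuting with u² are {e, u, u², u³, u⁴, u⁵, u⁶, u⁷}.

Answer: {e, u, u², u³, u⁴, u⁵, u⁶, u⁷}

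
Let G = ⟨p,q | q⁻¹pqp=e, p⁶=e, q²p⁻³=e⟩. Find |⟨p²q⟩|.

|⟨p²q⟩| equals the order of p²q. Compute successive powers until reaching e:
  (p²q)¹ = p²q, (p²q)² = p³, (p²q)³ = p²q⁻¹, (p²q)⁴ = e.
The smallest positive k with (p²q)ᵏ = e is 4, so |⟨p²q⟩| = 4.

Answer: 4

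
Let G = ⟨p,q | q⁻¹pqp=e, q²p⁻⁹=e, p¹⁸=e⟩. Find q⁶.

Compute successive powers of q, reducing at each step:
  q²: q · q = p⁹
  q³: (p⁹) · q = q⁻¹
  q⁴: (q⁻¹) · q = e
  q⁵: e · q = q
  q⁶: q · q = p⁹

Answer: p⁹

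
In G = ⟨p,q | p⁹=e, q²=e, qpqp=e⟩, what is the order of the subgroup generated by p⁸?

|⟨p⁸⟩| equals the order of p⁸. Compute successive powers until reaching e:
  (p⁸)¹ = p⁸, (p⁸)² = p⁷, (p⁸)³ = p⁶, (p⁸)⁴ = p⁵, (p⁸)⁵ = p⁴, (p⁸)⁶ = p³, (p⁸)⁷ = p², (p⁸)⁸ = p, (p⁸)⁹ = e.
The smallest positive k with (p⁸)ᵏ = e is 9, so |⟨p⁸⟩| = 9.

Answer: 9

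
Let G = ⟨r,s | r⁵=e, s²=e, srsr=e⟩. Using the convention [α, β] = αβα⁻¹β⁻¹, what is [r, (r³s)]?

[r, (r³s)] = r·(r³s)·r⁻¹·(r³s)⁻¹.
  r · (r³s) = r⁴s
  (r⁴s) · (r⁴) = s
  s · (r³s) = r²

Answer: r²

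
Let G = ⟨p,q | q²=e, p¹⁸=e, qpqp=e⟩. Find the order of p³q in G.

Compute successive powers until reaching e:
  (p³q)¹ = p³q, (p³q)² = e.
The smallest positive k with (p³q)ᵏ = e is 2.

Answer: 2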